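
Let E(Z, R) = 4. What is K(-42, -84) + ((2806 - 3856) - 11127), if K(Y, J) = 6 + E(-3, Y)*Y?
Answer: -12339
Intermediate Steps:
K(Y, J) = 6 + 4*Y
K(-42, -84) + ((2806 - 3856) - 11127) = (6 + 4*(-42)) + ((2806 - 3856) - 11127) = (6 - 168) + (-1050 - 11127) = -162 - 12177 = -12339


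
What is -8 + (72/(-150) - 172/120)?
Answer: -1487/150 ≈ -9.9133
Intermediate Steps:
-8 + (72/(-150) - 172/120) = -8 + (72*(-1/150) - 172*1/120) = -8 + (-12/25 - 43/30) = -8 - 287/150 = -1487/150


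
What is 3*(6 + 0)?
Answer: 18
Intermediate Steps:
3*(6 + 0) = 3*6 = 18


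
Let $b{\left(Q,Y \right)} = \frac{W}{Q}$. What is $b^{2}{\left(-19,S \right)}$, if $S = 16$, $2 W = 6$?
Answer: $\frac{9}{361} \approx 0.024931$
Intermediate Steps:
$W = 3$ ($W = \frac{1}{2} \cdot 6 = 3$)
$b{\left(Q,Y \right)} = \frac{3}{Q}$
$b^{2}{\left(-19,S \right)} = \left(\frac{3}{-19}\right)^{2} = \left(3 \left(- \frac{1}{19}\right)\right)^{2} = \left(- \frac{3}{19}\right)^{2} = \frac{9}{361}$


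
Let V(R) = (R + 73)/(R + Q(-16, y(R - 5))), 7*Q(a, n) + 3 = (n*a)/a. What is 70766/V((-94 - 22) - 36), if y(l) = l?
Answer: 86617584/553 ≈ 1.5663e+5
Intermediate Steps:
Q(a, n) = -3/7 + n/7 (Q(a, n) = -3/7 + ((n*a)/a)/7 = -3/7 + ((a*n)/a)/7 = -3/7 + n/7)
V(R) = (73 + R)/(-8/7 + 8*R/7) (V(R) = (R + 73)/(R + (-3/7 + (R - 5)/7)) = (73 + R)/(R + (-3/7 + (-5 + R)/7)) = (73 + R)/(R + (-3/7 + (-5/7 + R/7))) = (73 + R)/(R + (-8/7 + R/7)) = (73 + R)/(-8/7 + 8*R/7))
70766/V((-94 - 22) - 36) = 70766/((7*(73 + ((-94 - 22) - 36))/(8*(-1 + ((-94 - 22) - 36))))) = 70766/((7*(73 + (-116 - 36))/(8*(-1 + (-116 - 36))))) = 70766/((7*(73 - 152)/(8*(-1 - 152)))) = 70766/(((7/8)*(-79)/(-153))) = 70766/(((7/8)*(-1/153)*(-79))) = 70766/(553/1224) = 70766*(1224/553) = 86617584/553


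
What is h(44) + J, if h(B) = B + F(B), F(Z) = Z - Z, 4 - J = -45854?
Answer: 45902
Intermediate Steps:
J = 45858 (J = 4 - 1*(-45854) = 4 + 45854 = 45858)
F(Z) = 0
h(B) = B (h(B) = B + 0 = B)
h(44) + J = 44 + 45858 = 45902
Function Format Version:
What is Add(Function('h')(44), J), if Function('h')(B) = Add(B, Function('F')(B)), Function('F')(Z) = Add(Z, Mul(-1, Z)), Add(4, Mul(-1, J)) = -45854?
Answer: 45902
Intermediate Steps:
J = 45858 (J = Add(4, Mul(-1, -45854)) = Add(4, 45854) = 45858)
Function('F')(Z) = 0
Function('h')(B) = B (Function('h')(B) = Add(B, 0) = B)
Add(Function('h')(44), J) = Add(44, 45858) = 45902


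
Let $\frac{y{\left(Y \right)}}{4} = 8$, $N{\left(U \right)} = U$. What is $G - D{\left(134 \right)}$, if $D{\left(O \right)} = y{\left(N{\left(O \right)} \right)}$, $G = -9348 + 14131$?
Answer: $4751$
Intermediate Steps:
$G = 4783$
$y{\left(Y \right)} = 32$ ($y{\left(Y \right)} = 4 \cdot 8 = 32$)
$D{\left(O \right)} = 32$
$G - D{\left(134 \right)} = 4783 - 32 = 4751$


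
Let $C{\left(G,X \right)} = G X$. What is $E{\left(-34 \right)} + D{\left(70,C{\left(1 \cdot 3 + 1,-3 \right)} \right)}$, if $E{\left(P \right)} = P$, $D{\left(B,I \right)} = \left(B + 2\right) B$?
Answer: $5006$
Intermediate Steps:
$D{\left(B,I \right)} = B \left(2 + B\right)$ ($D{\left(B,I \right)} = \left(2 + B\right) B = B \left(2 + B\right)$)
$E{\left(-34 \right)} + D{\left(70,C{\left(1 \cdot 3 + 1,-3 \right)} \right)} = -34 + 70 \left(2 + 70\right) = -34 + 70 \cdot 72 = -34 + 5040 = 5006$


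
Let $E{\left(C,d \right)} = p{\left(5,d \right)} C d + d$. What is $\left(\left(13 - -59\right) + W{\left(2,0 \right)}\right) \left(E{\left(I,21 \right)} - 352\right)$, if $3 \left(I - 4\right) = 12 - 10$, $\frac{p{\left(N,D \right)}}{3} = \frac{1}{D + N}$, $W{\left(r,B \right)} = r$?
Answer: $- \frac{307544}{13} \approx -23657.0$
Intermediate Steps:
$p{\left(N,D \right)} = \frac{3}{D + N}$
$I = \frac{14}{3}$ ($I = 4 + \frac{12 - 10}{3} = 4 + \frac{1}{3} \cdot 2 = 4 + \frac{2}{3} = \frac{14}{3} \approx 4.6667$)
$E{\left(C,d \right)} = d + \frac{3 C d}{5 + d}$ ($E{\left(C,d \right)} = \frac{3}{d + 5} C d + d = \frac{3}{5 + d} C d + d = \frac{3 C}{5 + d} d + d = \frac{3 C d}{5 + d} + d = d + \frac{3 C d}{5 + d}$)
$\left(\left(13 - -59\right) + W{\left(2,0 \right)}\right) \left(E{\left(I,21 \right)} - 352\right) = \left(\left(13 - -59\right) + 2\right) \left(\frac{21 \left(5 + 21 + 3 \cdot \frac{14}{3}\right)}{5 + 21} - 352\right) = \left(\left(13 + 59\right) + 2\right) \left(\frac{21 \left(5 + 21 + 14\right)}{26} - 352\right) = \left(72 + 2\right) \left(21 \cdot \frac{1}{26} \cdot 40 - 352\right) = 74 \left(\frac{420}{13} - 352\right) = 74 \left(- \frac{4156}{13}\right) = - \frac{307544}{13}$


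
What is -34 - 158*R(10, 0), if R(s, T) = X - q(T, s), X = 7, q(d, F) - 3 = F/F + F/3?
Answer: 56/3 ≈ 18.667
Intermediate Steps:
q(d, F) = 4 + F/3 (q(d, F) = 3 + (F/F + F/3) = 3 + (1 + F*(⅓)) = 3 + (1 + F/3) = 4 + F/3)
R(s, T) = 3 - s/3 (R(s, T) = 7 - (4 + s/3) = 7 + (-4 - s/3) = 3 - s/3)
-34 - 158*R(10, 0) = -34 - 158*(3 - ⅓*10) = -34 - 158*(3 - 10/3) = -34 - 158*(-⅓) = -34 + 158/3 = 56/3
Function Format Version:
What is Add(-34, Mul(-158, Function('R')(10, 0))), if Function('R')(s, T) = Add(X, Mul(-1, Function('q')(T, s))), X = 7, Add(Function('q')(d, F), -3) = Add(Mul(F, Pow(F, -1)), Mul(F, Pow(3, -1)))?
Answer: Rational(56, 3) ≈ 18.667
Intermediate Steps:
Function('q')(d, F) = Add(4, Mul(Rational(1, 3), F)) (Function('q')(d, F) = Add(3, Add(Mul(F, Pow(F, -1)), Mul(F, Pow(3, -1)))) = Add(3, Add(1, Mul(F, Rational(1, 3)))) = Add(3, Add(1, Mul(Rational(1, 3), F))) = Add(4, Mul(Rational(1, 3), F)))
Function('R')(s, T) = Add(3, Mul(Rational(-1, 3), s)) (Function('R')(s, T) = Add(7, Mul(-1, Add(4, Mul(Rational(1, 3), s)))) = Add(7, Add(-4, Mul(Rational(-1, 3), s))) = Add(3, Mul(Rational(-1, 3), s)))
Add(-34, Mul(-158, Function('R')(10, 0))) = Add(-34, Mul(-158, Add(3, Mul(Rational(-1, 3), 10)))) = Add(-34, Mul(-158, Add(3, Rational(-10, 3)))) = Add(-34, Mul(-158, Rational(-1, 3))) = Add(-34, Rational(158, 3)) = Rational(56, 3)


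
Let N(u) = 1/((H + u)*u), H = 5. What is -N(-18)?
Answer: -1/234 ≈ -0.0042735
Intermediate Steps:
N(u) = 1/(u*(5 + u)) (N(u) = 1/((5 + u)*u) = 1/(u*(5 + u)))
-N(-18) = -1/((-18)*(5 - 18)) = -(-1)/(18*(-13)) = -(-1)*(-1)/(18*13) = -1*1/234 = -1/234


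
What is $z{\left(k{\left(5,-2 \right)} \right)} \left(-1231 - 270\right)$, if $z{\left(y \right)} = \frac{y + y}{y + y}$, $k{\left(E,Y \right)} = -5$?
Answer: $-1501$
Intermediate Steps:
$z{\left(y \right)} = 1$ ($z{\left(y \right)} = \frac{2 y}{2 y} = 2 y \frac{1}{2 y} = 1$)
$z{\left(k{\left(5,-2 \right)} \right)} \left(-1231 - 270\right) = 1 \left(-1231 - 270\right) = 1 \left(-1501\right) = -1501$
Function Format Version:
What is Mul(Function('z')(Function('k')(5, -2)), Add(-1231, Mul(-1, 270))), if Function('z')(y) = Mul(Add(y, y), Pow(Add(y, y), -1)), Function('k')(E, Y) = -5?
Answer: -1501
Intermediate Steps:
Function('z')(y) = 1 (Function('z')(y) = Mul(Mul(2, y), Pow(Mul(2, y), -1)) = Mul(Mul(2, y), Mul(Rational(1, 2), Pow(y, -1))) = 1)
Mul(Function('z')(Function('k')(5, -2)), Add(-1231, Mul(-1, 270))) = Mul(1, Add(-1231, Mul(-1, 270))) = Mul(1, Add(-1231, -270)) = Mul(1, -1501) = -1501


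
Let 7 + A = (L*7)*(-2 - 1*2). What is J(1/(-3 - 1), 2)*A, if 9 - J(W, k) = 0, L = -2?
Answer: 441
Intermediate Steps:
J(W, k) = 9 (J(W, k) = 9 - 1*0 = 9 + 0 = 9)
A = 49 (A = -7 + (-2*7)*(-2 - 1*2) = -7 - 14*(-2 - 2) = -7 - 14*(-4) = -7 + 56 = 49)
J(1/(-3 - 1), 2)*A = 9*49 = 441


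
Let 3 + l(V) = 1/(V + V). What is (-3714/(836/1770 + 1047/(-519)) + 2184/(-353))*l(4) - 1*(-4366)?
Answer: -844132554907/334010012 ≈ -2527.3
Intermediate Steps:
l(V) = -3 + 1/(2*V) (l(V) = -3 + 1/(V + V) = -3 + 1/(2*V))
(-3714/(836/1770 + 1047/(-519)) + 2184/(-353))*l(4) - 1*(-4366) = (-3714/(836/1770 + 1047/(-519)) + 2184/(-353))*(-3 + (1/2)/4) - 1*(-4366) = (-3714/(836*(1/1770) + 1047*(-1/519)) + 2184*(-1/353))*(-3 + (1/2)*(1/4)) + 4366 = (-3714/(418/885 - 349/173) - 2184/353)*(-3 + 1/8) + 4366 = (-3714/(-236551/153105) - 2184/353)*(-23/8) + 4366 = (-3714*(-153105/236551) - 2184/353)*(-23/8) + 4366 = (568631970/236551 - 2184/353)*(-23/8) + 4366 = (200210458026/83502503)*(-23/8) + 4366 = -2302420267299/334010012 + 4366 = -844132554907/334010012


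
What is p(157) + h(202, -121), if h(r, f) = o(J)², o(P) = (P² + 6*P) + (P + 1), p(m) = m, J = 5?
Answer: 3878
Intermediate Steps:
o(P) = 1 + P² + 7*P (o(P) = (P² + 6*P) + (1 + P) = 1 + P² + 7*P)
h(r, f) = 3721 (h(r, f) = (1 + 5² + 7*5)² = (1 + 25 + 35)² = 61² = 3721)
p(157) + h(202, -121) = 157 + 3721 = 3878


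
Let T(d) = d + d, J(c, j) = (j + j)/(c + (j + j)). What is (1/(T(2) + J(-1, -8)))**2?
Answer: 289/7056 ≈ 0.040958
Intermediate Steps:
J(c, j) = 2*j/(c + 2*j) (J(c, j) = (2*j)/(c + 2*j) = 2*j/(c + 2*j))
T(d) = 2*d
(1/(T(2) + J(-1, -8)))**2 = (1/(2*2 + 2*(-8)/(-1 + 2*(-8))))**2 = (1/(4 + 2*(-8)/(-1 - 16)))**2 = (1/(4 + 2*(-8)/(-17)))**2 = (1/(4 + 2*(-8)*(-1/17)))**2 = (1/(4 + 16/17))**2 = (1/(84/17))**2 = (17/84)**2 = 289/7056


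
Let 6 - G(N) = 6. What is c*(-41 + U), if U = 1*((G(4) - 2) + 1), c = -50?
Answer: 2100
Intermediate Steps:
G(N) = 0 (G(N) = 6 - 1*6 = 6 - 6 = 0)
U = -1 (U = 1*((0 - 2) + 1) = 1*(-2 + 1) = 1*(-1) = -1)
c*(-41 + U) = -50*(-41 - 1) = -50*(-42) = 2100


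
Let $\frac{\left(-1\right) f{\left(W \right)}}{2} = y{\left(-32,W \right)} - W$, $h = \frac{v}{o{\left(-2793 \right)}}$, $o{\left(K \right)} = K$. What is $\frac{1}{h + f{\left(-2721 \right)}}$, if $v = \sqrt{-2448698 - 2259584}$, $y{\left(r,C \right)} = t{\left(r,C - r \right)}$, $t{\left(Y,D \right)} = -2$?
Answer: $- \frac{21210508431}{115342747201919} + \frac{2793 i \sqrt{4708282}}{230685494403838} \approx -0.00018389 + 2.6271 \cdot 10^{-8} i$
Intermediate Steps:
$y{\left(r,C \right)} = -2$
$v = i \sqrt{4708282}$ ($v = \sqrt{-4708282} = i \sqrt{4708282} \approx 2169.9 i$)
$h = - \frac{i \sqrt{4708282}}{2793}$ ($h = \frac{i \sqrt{4708282}}{-2793} = i \sqrt{4708282} \left(- \frac{1}{2793}\right) = - \frac{i \sqrt{4708282}}{2793} \approx - 0.77689 i$)
$f{\left(W \right)} = 4 + 2 W$ ($f{\left(W \right)} = - 2 \left(-2 - W\right) = 4 + 2 W$)
$\frac{1}{h + f{\left(-2721 \right)}} = \frac{1}{- \frac{i \sqrt{4708282}}{2793} + \left(4 + 2 \left(-2721\right)\right)} = \frac{1}{- \frac{i \sqrt{4708282}}{2793} + \left(4 - 5442\right)} = \frac{1}{- \frac{i \sqrt{4708282}}{2793} - 5438} = \frac{1}{-5438 - \frac{i \sqrt{4708282}}{2793}}$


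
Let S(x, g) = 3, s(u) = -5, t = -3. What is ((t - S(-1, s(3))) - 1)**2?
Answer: 49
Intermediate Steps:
((t - S(-1, s(3))) - 1)**2 = ((-3 - 1*3) - 1)**2 = ((-3 - 3) - 1)**2 = (-6 - 1)**2 = (-7)**2 = 49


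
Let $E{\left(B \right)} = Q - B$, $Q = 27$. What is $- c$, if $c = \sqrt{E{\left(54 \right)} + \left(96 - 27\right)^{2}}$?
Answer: $- 3 \sqrt{526} \approx -68.804$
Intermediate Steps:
$E{\left(B \right)} = 27 - B$
$c = 3 \sqrt{526}$ ($c = \sqrt{\left(27 - 54\right) + \left(96 - 27\right)^{2}} = \sqrt{\left(27 - 54\right) + 69^{2}} = \sqrt{-27 + 4761} = \sqrt{4734} = 3 \sqrt{526} \approx 68.804$)
$- c = - 3 \sqrt{526}$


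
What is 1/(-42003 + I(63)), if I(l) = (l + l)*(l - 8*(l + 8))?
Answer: -1/105633 ≈ -9.4667e-6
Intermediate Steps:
I(l) = 2*l*(-64 - 7*l) (I(l) = (2*l)*(l - 8*(8 + l)) = (2*l)*(l + (-64 - 8*l)) = (2*l)*(-64 - 7*l) = 2*l*(-64 - 7*l))
1/(-42003 + I(63)) = 1/(-42003 - 2*63*(64 + 7*63)) = 1/(-42003 - 2*63*(64 + 441)) = 1/(-42003 - 2*63*505) = 1/(-42003 - 63630) = 1/(-105633) = -1/105633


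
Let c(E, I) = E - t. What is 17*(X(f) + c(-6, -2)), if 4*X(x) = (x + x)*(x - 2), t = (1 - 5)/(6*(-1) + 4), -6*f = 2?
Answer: -2329/18 ≈ -129.39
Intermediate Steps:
f = -⅓ (f = -⅙*2 = -⅓ ≈ -0.33333)
t = 2 (t = -4/(-6 + 4) = -4/(-2) = -4*(-½) = 2)
c(E, I) = -2 + E (c(E, I) = E - 1*2 = E - 2 = -2 + E)
X(x) = x*(-2 + x)/2 (X(x) = ((x + x)*(x - 2))/4 = ((2*x)*(-2 + x))/4 = (2*x*(-2 + x))/4 = x*(-2 + x)/2)
17*(X(f) + c(-6, -2)) = 17*((½)*(-⅓)*(-2 - ⅓) + (-2 - 6)) = 17*((½)*(-⅓)*(-7/3) - 8) = 17*(7/18 - 8) = 17*(-137/18) = -2329/18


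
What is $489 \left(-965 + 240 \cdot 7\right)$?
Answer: $349635$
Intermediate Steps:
$489 \left(-965 + 240 \cdot 7\right) = 489 \left(-965 + 1680\right) = 489 \cdot 715 = 349635$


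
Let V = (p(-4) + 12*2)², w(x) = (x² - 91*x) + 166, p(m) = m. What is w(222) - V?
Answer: 28848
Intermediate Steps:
w(x) = 166 + x² - 91*x
V = 400 (V = (-4 + 12*2)² = (-4 + 24)² = 20² = 400)
w(222) - V = (166 + 222² - 91*222) - 1*400 = (166 + 49284 - 20202) - 400 = 29248 - 400 = 28848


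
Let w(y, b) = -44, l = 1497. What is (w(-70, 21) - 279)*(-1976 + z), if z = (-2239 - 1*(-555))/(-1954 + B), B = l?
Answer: 291135404/457 ≈ 6.3706e+5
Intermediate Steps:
B = 1497
z = 1684/457 (z = (-2239 - 1*(-555))/(-1954 + 1497) = (-2239 + 555)/(-457) = -1684*(-1/457) = 1684/457 ≈ 3.6849)
(w(-70, 21) - 279)*(-1976 + z) = (-44 - 279)*(-1976 + 1684/457) = -323*(-901348/457) = 291135404/457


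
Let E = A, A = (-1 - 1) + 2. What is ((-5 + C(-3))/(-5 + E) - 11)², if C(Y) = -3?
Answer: 2209/25 ≈ 88.360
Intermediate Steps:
A = 0 (A = -2 + 2 = 0)
E = 0
((-5 + C(-3))/(-5 + E) - 11)² = ((-5 - 3)/(-5 + 0) - 11)² = (-8/(-5) - 11)² = (-8*(-⅕) - 11)² = (8/5 - 11)² = (-47/5)² = 2209/25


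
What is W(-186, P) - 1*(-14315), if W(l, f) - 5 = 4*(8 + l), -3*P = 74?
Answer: 13608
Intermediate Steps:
P = -74/3 (P = -⅓*74 = -74/3 ≈ -24.667)
W(l, f) = 37 + 4*l (W(l, f) = 5 + 4*(8 + l) = 5 + (32 + 4*l) = 37 + 4*l)
W(-186, P) - 1*(-14315) = (37 + 4*(-186)) - 1*(-14315) = (37 - 744) + 14315 = -707 + 14315 = 13608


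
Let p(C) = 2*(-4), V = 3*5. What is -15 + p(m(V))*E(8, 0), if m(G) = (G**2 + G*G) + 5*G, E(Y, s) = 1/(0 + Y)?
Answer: -16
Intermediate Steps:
E(Y, s) = 1/Y
V = 15
m(G) = 2*G**2 + 5*G (m(G) = (G**2 + G**2) + 5*G = 2*G**2 + 5*G)
p(C) = -8
-15 + p(m(V))*E(8, 0) = -15 - 8/8 = -15 - 8*1/8 = -15 - 1 = -16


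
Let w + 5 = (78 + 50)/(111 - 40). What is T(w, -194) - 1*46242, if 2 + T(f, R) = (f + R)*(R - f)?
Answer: -43444457/5041 ≈ -8618.2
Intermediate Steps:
w = -227/71 (w = -5 + (78 + 50)/(111 - 40) = -5 + 128/71 = -227/71 ≈ -3.1972)
T(f, R) = -2 + (R + f)*(R - f) (T(f, R) = -2 + (f + R)*(R - f) = -2 + (R + f)*(R - f))
T(w, -194) - 1*46242 = (-2 + (-194)² - (-227/71)²) - 1*46242 = (-2 + 37636 - 1*51529/5041) - 46242 = (-2 + 37636 - 51529/5041) - 46242 = 189661465/5041 - 46242 = -43444457/5041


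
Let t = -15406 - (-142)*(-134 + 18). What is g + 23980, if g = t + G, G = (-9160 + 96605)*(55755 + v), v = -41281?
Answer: 1265671032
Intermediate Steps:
G = 1265678930 (G = (-9160 + 96605)*(55755 - 41281) = 87445*14474 = 1265678930)
t = -31878 (t = -15406 - (-142)*(-116) = -15406 - 1*16472 = -15406 - 16472 = -31878)
g = 1265647052 (g = -31878 + 1265678930 = 1265647052)
g + 23980 = 1265647052 + 23980 = 1265671032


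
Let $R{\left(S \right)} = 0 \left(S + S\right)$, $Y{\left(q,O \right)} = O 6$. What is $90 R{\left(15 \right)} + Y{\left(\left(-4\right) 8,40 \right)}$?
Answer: $240$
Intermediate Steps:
$Y{\left(q,O \right)} = 6 O$
$R{\left(S \right)} = 0$ ($R{\left(S \right)} = 0 \cdot 2 S = 0$)
$90 R{\left(15 \right)} + Y{\left(\left(-4\right) 8,40 \right)} = 90 \cdot 0 + 6 \cdot 40 = 0 + 240 = 240$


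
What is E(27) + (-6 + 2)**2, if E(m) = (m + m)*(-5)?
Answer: -254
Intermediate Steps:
E(m) = -10*m (E(m) = (2*m)*(-5) = -10*m)
E(27) + (-6 + 2)**2 = -10*27 + (-6 + 2)**2 = -270 + (-4)**2 = -270 + 16 = -254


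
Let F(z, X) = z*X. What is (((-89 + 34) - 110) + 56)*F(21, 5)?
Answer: -11445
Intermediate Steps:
F(z, X) = X*z
(((-89 + 34) - 110) + 56)*F(21, 5) = (((-89 + 34) - 110) + 56)*(5*21) = ((-55 - 110) + 56)*105 = (-165 + 56)*105 = -109*105 = -11445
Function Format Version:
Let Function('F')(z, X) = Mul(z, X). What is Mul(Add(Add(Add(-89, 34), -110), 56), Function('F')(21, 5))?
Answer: -11445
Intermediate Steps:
Function('F')(z, X) = Mul(X, z)
Mul(Add(Add(Add(-89, 34), -110), 56), Function('F')(21, 5)) = Mul(Add(Add(Add(-89, 34), -110), 56), Mul(5, 21)) = Mul(Add(Add(-55, -110), 56), 105) = Mul(Add(-165, 56), 105) = Mul(-109, 105) = -11445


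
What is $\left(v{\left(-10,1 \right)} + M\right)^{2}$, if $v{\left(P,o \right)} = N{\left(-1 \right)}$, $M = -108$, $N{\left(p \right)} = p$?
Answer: $11881$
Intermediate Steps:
$v{\left(P,o \right)} = -1$
$\left(v{\left(-10,1 \right)} + M\right)^{2} = \left(-1 - 108\right)^{2} = \left(-109\right)^{2} = 11881$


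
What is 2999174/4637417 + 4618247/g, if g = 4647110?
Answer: 35354228635139/21550586914870 ≈ 1.6405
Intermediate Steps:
2999174/4637417 + 4618247/g = 2999174/4637417 + 4618247/4647110 = 35354228635139/21550586914870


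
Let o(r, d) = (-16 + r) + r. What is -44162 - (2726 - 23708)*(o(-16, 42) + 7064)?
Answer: 147165550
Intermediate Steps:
o(r, d) = -16 + 2*r
-44162 - (2726 - 23708)*(o(-16, 42) + 7064) = -44162 - (2726 - 23708)*((-16 + 2*(-16)) + 7064) = -44162 - (-20982)*((-16 - 32) + 7064) = -44162 - (-20982)*(-48 + 7064) = -44162 - (-20982)*7016 = -44162 - 1*(-147209712) = -44162 + 147209712 = 147165550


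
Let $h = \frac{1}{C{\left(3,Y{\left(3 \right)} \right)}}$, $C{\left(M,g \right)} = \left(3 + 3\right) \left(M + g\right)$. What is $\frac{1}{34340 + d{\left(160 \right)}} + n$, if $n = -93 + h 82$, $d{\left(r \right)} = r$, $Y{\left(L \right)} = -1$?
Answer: $- \frac{2972749}{34500} \approx -86.167$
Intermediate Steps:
$C{\left(M,g \right)} = 6 M + 6 g$ ($C{\left(M,g \right)} = 6 \left(M + g\right) = 6 M + 6 g$)
$h = \frac{1}{12}$ ($h = \frac{1}{6 \cdot 3 + 6 \left(-1\right)} = \frac{1}{18 - 6} = \frac{1}{12} \approx 0.083333$)
$n = - \frac{517}{6}$ ($n = -93 + \frac{1}{12} \cdot 82 = -93 + \frac{41}{6} = - \frac{517}{6} \approx -86.167$)
$\frac{1}{34340 + d{\left(160 \right)}} + n = \frac{1}{34340 + 160} - \frac{517}{6} = \frac{1}{34500} - \frac{517}{6} = - \frac{2972749}{34500}$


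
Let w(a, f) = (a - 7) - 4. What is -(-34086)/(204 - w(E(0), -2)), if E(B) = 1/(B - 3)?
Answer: 2691/17 ≈ 158.29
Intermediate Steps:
E(B) = 1/(-3 + B)
w(a, f) = -11 + a (w(a, f) = (-7 + a) - 4 = -11 + a)
-(-34086)/(204 - w(E(0), -2)) = -(-34086)/(204 - (-11 + 1/(-3 + 0))) = -(-34086)/(204 - (-11 + 1/(-3))) = -(-34086)/(204 - (-11 - ⅓)) = -(-34086)/(204 - 1*(-34/3)) = -(-34086)/(204 + 34/3) = -(-34086)/646/3 = -(-34086)*3/646 = -39*(-69/17) = 2691/17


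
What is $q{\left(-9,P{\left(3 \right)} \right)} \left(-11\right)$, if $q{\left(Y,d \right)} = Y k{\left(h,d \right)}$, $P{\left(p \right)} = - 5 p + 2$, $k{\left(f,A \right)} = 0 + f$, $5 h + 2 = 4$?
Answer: $\frac{198}{5} \approx 39.6$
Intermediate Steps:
$h = \frac{2}{5}$ ($h = - \frac{2}{5} + \frac{1}{5} \cdot 4 = - \frac{2}{5} + \frac{4}{5} = \frac{2}{5} \approx 0.4$)
$k{\left(f,A \right)} = f$
$P{\left(p \right)} = 2 - 5 p$
$q{\left(Y,d \right)} = \frac{2 Y}{5}$ ($q{\left(Y,d \right)} = Y \frac{2}{5} = \frac{2 Y}{5}$)
$q{\left(-9,P{\left(3 \right)} \right)} \left(-11\right) = \frac{2}{5} \left(-9\right) \left(-11\right) = \left(- \frac{18}{5}\right) \left(-11\right) = \frac{198}{5}$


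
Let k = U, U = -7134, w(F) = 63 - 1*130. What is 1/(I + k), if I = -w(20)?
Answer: -1/7067 ≈ -0.00014150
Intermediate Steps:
w(F) = -67 (w(F) = 63 - 130 = -67)
k = -7134
I = 67 (I = -1*(-67) = 67)
1/(I + k) = 1/(67 - 7134) = 1/(-7067) = -1/7067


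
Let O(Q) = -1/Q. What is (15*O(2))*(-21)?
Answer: 315/2 ≈ 157.50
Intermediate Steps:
(15*O(2))*(-21) = (15*(-1/2))*(-21) = -15/2*(-21) = 315/2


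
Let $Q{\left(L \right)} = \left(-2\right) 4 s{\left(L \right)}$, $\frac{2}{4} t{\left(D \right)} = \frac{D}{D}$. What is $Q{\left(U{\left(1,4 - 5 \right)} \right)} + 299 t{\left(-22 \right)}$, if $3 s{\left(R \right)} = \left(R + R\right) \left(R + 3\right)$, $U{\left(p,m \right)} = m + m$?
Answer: $\frac{1826}{3} \approx 608.67$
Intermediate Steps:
$t{\left(D \right)} = 2$ ($t{\left(D \right)} = 2 \frac{D}{D} = 2 \cdot 1 = 2$)
$U{\left(p,m \right)} = 2 m$
$s{\left(R \right)} = \frac{2 R \left(3 + R\right)}{3}$ ($s{\left(R \right)} = \frac{\left(R + R\right) \left(R + 3\right)}{3} = \frac{2 R \left(3 + R\right)}{3}$)
$Q{\left(L \right)} = - \frac{16 L \left(3 + L\right)}{3}$ ($Q{\left(L \right)} = \left(-2\right) 4 \frac{2 L \left(3 + L\right)}{3} = - 8 \frac{2 L \left(3 + L\right)}{3} = - \frac{16 L \left(3 + L\right)}{3}$)
$Q{\left(U{\left(1,4 - 5 \right)} \right)} + 299 t{\left(-22 \right)} = - \frac{16 \cdot 2 \left(4 - 5\right) \left(3 + 2 \left(4 - 5\right)\right)}{3} + 299 \cdot 2 = - \frac{16 \cdot 2 \left(4 - 5\right) \left(3 + 2 \left(4 - 5\right)\right)}{3} + 598 = - \frac{16 \cdot 2 \left(-1\right) \left(3 + 2 \left(-1\right)\right)}{3} + 598 = \left(- \frac{16}{3}\right) \left(-2\right) \left(3 - 2\right) + 598 = \left(- \frac{16}{3}\right) \left(-2\right) 1 + 598 = \frac{32}{3} + 598 = \frac{1826}{3}$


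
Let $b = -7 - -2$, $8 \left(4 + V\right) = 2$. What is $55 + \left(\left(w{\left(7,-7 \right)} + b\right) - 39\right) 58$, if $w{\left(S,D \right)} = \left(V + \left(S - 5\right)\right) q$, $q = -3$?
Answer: $- \frac{4385}{2} \approx -2192.5$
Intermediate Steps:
$V = - \frac{15}{4}$ ($V = -4 + \frac{1}{8} \cdot 2 = -4 + \frac{1}{4} = - \frac{15}{4} \approx -3.75$)
$b = -5$ ($b = -7 + 2 = -5$)
$w{\left(S,D \right)} = \frac{105}{4} - 3 S$ ($w{\left(S,D \right)} = \left(- \frac{15}{4} + \left(S - 5\right)\right) \left(-3\right) = \left(- \frac{15}{4} + \left(-5 + S\right)\right) \left(-3\right) = \left(- \frac{35}{4} + S\right) \left(-3\right) = \frac{105}{4} - 3 S$)
$55 + \left(\left(w{\left(7,-7 \right)} + b\right) - 39\right) 58 = 55 + \left(\left(\left(\frac{105}{4} - 21\right) - 5\right) - 39\right) 58 = 55 + \left(\left(\frac{21}{4} - 5\right) - 39\right) 58 = 55 + \left(\frac{1}{4} - 39\right) 58 = 55 - \frac{4495}{2} = - \frac{4385}{2}$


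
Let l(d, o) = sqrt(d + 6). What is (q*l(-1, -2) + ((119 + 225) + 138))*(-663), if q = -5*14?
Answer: -319566 + 46410*sqrt(5) ≈ -2.1579e+5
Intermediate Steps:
q = -70
l(d, o) = sqrt(6 + d)
(q*l(-1, -2) + ((119 + 225) + 138))*(-663) = (-70*sqrt(6 - 1) + ((119 + 225) + 138))*(-663) = (-70*sqrt(5) + (344 + 138))*(-663) = (-70*sqrt(5) + 482)*(-663) = (482 - 70*sqrt(5))*(-663) = -319566 + 46410*sqrt(5)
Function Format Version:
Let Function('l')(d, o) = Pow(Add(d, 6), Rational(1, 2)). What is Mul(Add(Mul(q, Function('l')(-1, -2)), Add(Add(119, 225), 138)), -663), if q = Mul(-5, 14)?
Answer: Add(-319566, Mul(46410, Pow(5, Rational(1, 2)))) ≈ -2.1579e+5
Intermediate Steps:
q = -70
Function('l')(d, o) = Pow(Add(6, d), Rational(1, 2))
Mul(Add(Mul(q, Function('l')(-1, -2)), Add(Add(119, 225), 138)), -663) = Mul(Add(Mul(-70, Pow(Add(6, -1), Rational(1, 2))), Add(Add(119, 225), 138)), -663) = Mul(Add(Mul(-70, Pow(5, Rational(1, 2))), Add(344, 138)), -663) = Mul(Add(Mul(-70, Pow(5, Rational(1, 2))), 482), -663) = Mul(Add(482, Mul(-70, Pow(5, Rational(1, 2)))), -663) = Add(-319566, Mul(46410, Pow(5, Rational(1, 2))))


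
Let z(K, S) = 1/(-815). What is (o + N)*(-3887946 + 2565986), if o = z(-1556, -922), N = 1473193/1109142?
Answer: -158574806653988/90395073 ≈ -1.7542e+6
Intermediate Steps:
N = 1473193/1109142 (N = 1473193*(1/1109142) = 1473193/1109142 ≈ 1.3282)
z(K, S) = -1/815
o = -1/815 ≈ -0.0012270
(o + N)*(-3887946 + 2565986) = (-1/815 + 1473193/1109142)*(-3887946 + 2565986) = (1199543153/903950730)*(-1321960) = -158574806653988/90395073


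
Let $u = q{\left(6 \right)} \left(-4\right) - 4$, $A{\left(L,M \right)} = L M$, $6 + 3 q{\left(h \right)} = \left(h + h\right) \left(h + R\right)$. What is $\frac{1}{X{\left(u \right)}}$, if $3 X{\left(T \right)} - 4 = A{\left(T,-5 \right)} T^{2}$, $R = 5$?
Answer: $\frac{1}{8480748} \approx 1.1791 \cdot 10^{-7}$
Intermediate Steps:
$q{\left(h \right)} = -2 + \frac{2 h \left(5 + h\right)}{3}$ ($q{\left(h \right)} = -2 + \frac{\left(h + h\right) \left(h + 5\right)}{3} = -2 + \frac{2 h \left(5 + h\right)}{3}$)
$u = -172$ ($u = \left(-2 + \frac{2 \cdot 6^{2}}{3} + \frac{10}{3} \cdot 6\right) \left(-4\right) - 4 = \left(-2 + \frac{2}{3} \cdot 36 + 20\right) \left(-4\right) - 4 = \left(-2 + 24 + 20\right) \left(-4\right) - 4 = 42 \left(-4\right) - 4 = -168 - 4 = -172$)
$X{\left(T \right)} = \frac{4}{3} - \frac{5 T^{3}}{3}$ ($X{\left(T \right)} = \frac{4}{3} + \frac{T \left(-5\right) T^{2}}{3} = \frac{4}{3} + \frac{- 5 T T^{2}}{3} = \frac{4}{3} + \frac{\left(-5\right) T^{3}}{3} = \frac{4}{3} - \frac{5 T^{3}}{3}$)
$\frac{1}{X{\left(u \right)}} = \frac{1}{\frac{4}{3} - \frac{5 \left(-172\right)^{3}}{3}} = \frac{1}{\frac{4}{3} - - \frac{25442240}{3}} = \frac{1}{\frac{4}{3} + \frac{25442240}{3}} = \frac{1}{8480748}$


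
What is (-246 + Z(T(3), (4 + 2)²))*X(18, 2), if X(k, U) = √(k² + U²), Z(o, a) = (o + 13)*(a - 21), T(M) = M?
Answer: -12*√82 ≈ -108.66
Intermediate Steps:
Z(o, a) = (-21 + a)*(13 + o) (Z(o, a) = (13 + o)*(-21 + a) = (-21 + a)*(13 + o))
X(k, U) = √(U² + k²)
(-246 + Z(T(3), (4 + 2)²))*X(18, 2) = (-246 + (-273 - 21*3 + 13*(4 + 2)² + (4 + 2)²*3))*√(2² + 18²) = (-246 + (-273 - 63 + 13*6² + 6²*3))*√(4 + 324) = (-246 + (-273 - 63 + 13*36 + 36*3))*√328 = (-246 + (-273 - 63 + 468 + 108))*(2*√82) = (-246 + 240)*(2*√82) = -12*√82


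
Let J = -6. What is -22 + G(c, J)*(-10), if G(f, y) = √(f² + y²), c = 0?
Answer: -82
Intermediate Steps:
-22 + G(c, J)*(-10) = -22 + √(0² + (-6)²)*(-10) = -22 + √(0 + 36)*(-10) = -22 + √36*(-10) = -22 + 6*(-10) = -22 - 60 = -82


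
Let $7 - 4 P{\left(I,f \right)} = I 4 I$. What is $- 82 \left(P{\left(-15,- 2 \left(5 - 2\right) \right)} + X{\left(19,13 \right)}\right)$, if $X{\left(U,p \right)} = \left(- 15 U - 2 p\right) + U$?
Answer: $\frac{84501}{2} \approx 42251.0$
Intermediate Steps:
$P{\left(I,f \right)} = \frac{7}{4} - I^{2}$ ($P{\left(I,f \right)} = \frac{7}{4} - \frac{I 4 I}{4} = \frac{7}{4} - \frac{4 I I}{4} = \frac{7}{4} - \frac{4 I^{2}}{4} = \frac{7}{4} - I^{2}$)
$X{\left(U,p \right)} = - 14 U - 2 p$
$- 82 \left(P{\left(-15,- 2 \left(5 - 2\right) \right)} + X{\left(19,13 \right)}\right) = - 82 \left(\left(\frac{7}{4} - \left(-15\right)^{2}\right) - 292\right) = - 82 \left(\left(\frac{7}{4} - 225\right) - 292\right) = - 82 \left(- \frac{893}{4} - 292\right) = \left(-82\right) \left(- \frac{2061}{4}\right) = \frac{84501}{2}$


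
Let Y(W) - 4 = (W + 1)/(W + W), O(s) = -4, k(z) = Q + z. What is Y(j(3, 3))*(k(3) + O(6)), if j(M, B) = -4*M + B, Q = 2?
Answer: 40/9 ≈ 4.4444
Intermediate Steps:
k(z) = 2 + z
j(M, B) = B - 4*M
Y(W) = 4 + (1 + W)/(2*W) (Y(W) = 4 + (W + 1)/(W + W) = 4 + (1 + W)/((2*W)) = 4 + (1 + W)*(1/(2*W)) = 4 + (1 + W)/(2*W))
Y(j(3, 3))*(k(3) + O(6)) = ((1 + 9*(3 - 4*3))/(2*(3 - 4*3)))*((2 + 3) - 4) = ((1 + 9*(3 - 12))/(2*(3 - 12)))*(5 - 4) = ((½)*(1 + 9*(-9))/(-9))*1 = ((½)*(-⅑)*(1 - 81))*1 = ((½)*(-⅑)*(-80))*1 = (40/9)*1 = 40/9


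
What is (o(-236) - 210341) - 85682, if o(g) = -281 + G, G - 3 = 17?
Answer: -296284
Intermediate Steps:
G = 20 (G = 3 + 17 = 20)
o(g) = -261 (o(g) = -281 + 20 = -261)
(o(-236) - 210341) - 85682 = (-261 - 210341) - 85682 = -210602 - 85682 = -296284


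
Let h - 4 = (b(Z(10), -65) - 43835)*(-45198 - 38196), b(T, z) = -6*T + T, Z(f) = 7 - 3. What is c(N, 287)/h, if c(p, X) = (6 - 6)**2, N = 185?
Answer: 0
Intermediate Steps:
Z(f) = 4
b(T, z) = -5*T
h = 3657243874 (h = 4 + (-5*4 - 43835)*(-45198 - 38196) = 4 + (-20 - 43835)*(-83394) = 4 - 43855*(-83394) = 4 + 3657243870 = 3657243874)
c(p, X) = 0 (c(p, X) = 0**2 = 0)
c(N, 287)/h = 0/3657243874 = 0*(1/3657243874) = 0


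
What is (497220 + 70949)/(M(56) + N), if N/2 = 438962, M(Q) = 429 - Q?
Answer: 81167/125471 ≈ 0.64690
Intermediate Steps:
N = 877924 (N = 2*438962 = 877924)
(497220 + 70949)/(M(56) + N) = (497220 + 70949)/((429 - 1*56) + 877924) = 568169/((429 - 56) + 877924) = 568169/(373 + 877924) = 568169/878297 = 568169*(1/878297) = 81167/125471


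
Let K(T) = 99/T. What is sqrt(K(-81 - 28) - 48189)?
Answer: 10*I*sqrt(5725443)/109 ≈ 219.52*I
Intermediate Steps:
sqrt(K(-81 - 28) - 48189) = sqrt(99/(-81 - 28) - 48189) = sqrt(99/(-109) - 48189) = sqrt(99*(-1/109) - 48189) = sqrt(-99/109 - 48189) = sqrt(-5252700/109) = 10*I*sqrt(5725443)/109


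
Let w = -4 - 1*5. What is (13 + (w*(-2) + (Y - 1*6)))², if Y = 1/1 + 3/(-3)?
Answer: 625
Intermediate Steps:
w = -9 (w = -4 - 5 = -9)
Y = 0 (Y = 1*1 + 3*(-⅓) = 1 - 1 = 0)
(13 + (w*(-2) + (Y - 1*6)))² = (13 + (-9*(-2) + (0 - 1*6)))² = (13 + (18 + (0 - 6)))² = (13 + (18 - 6))² = (13 + 12)² = 25² = 625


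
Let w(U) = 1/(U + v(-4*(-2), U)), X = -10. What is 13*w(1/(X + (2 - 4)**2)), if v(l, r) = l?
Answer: 78/47 ≈ 1.6596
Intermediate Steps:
w(U) = 1/(8 + U) (w(U) = 1/(U - 4*(-2)) = 1/(U + 8) = 1/(8 + U))
13*w(1/(X + (2 - 4)**2)) = 13/(8 + 1/(-10 + (2 - 4)**2)) = 13/(8 + 1/(-10 + (-2)**2)) = 13/(8 + 1/(-10 + 4)) = 13/(8 + 1/(-6)) = 13/(8 - 1/6) = 13/(47/6) = 13*(6/47) = 78/47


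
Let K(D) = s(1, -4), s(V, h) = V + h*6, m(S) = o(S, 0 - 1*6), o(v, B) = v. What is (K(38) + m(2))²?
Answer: 441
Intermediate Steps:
m(S) = S
s(V, h) = V + 6*h
K(D) = -23 (K(D) = 1 + 6*(-4) = 1 - 24 = -23)
(K(38) + m(2))² = (-23 + 2)² = (-21)² = 441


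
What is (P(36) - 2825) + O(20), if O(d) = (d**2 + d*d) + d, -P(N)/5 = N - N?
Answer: -2005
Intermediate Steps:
P(N) = 0 (P(N) = -5*(N - N) = -5*0 = 0)
O(d) = d + 2*d**2 (O(d) = (d**2 + d**2) + d = 2*d**2 + d = d + 2*d**2)
(P(36) - 2825) + O(20) = (0 - 2825) + 20*(1 + 2*20) = -2825 + 20*(1 + 40) = -2825 + 20*41 = -2825 + 820 = -2005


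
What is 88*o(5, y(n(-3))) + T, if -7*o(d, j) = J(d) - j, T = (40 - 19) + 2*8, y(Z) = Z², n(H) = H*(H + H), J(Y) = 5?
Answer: 28331/7 ≈ 4047.3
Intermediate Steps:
n(H) = 2*H² (n(H) = H*(2*H) = 2*H²)
T = 37 (T = 21 + 16 = 37)
o(d, j) = -5/7 + j/7 (o(d, j) = -(5 - j)/7 = -5/7 + j/7)
88*o(5, y(n(-3))) + T = 88*(-5/7 + (2*(-3)²)²/7) + 37 = 88*(-5/7 + (2*9)²/7) + 37 = 88*(-5/7 + (⅐)*18²) + 37 = 88*(-5/7 + (⅐)*324) + 37 = 88*(-5/7 + 324/7) + 37 = 88*(319/7) + 37 = 28072/7 + 37 = 28331/7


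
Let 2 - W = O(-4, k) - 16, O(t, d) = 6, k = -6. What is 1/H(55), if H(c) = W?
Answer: 1/12 ≈ 0.083333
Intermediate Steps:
W = 12 (W = 2 - (6 - 16) = 2 - 1*(-10) = 2 + 10 = 12)
H(c) = 12
1/H(55) = 1/12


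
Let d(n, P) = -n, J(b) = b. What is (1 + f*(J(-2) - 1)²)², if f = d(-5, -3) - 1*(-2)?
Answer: 4096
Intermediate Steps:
f = 7 (f = -1*(-5) - 1*(-2) = 5 + 2 = 7)
(1 + f*(J(-2) - 1)²)² = (1 + 7*(-2 - 1)²)² = (1 + 7*(-3)²)² = (1 + 7*9)² = (1 + 63)² = 64² = 4096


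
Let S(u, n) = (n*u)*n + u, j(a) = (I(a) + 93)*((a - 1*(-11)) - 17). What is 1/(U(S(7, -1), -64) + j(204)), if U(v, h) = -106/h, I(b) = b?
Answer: 32/1881845 ≈ 1.7005e-5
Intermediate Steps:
j(a) = (-6 + a)*(93 + a) (j(a) = (a + 93)*((a - 1*(-11)) - 17) = (93 + a)*((a + 11) - 17) = (93 + a)*((11 + a) - 17) = (93 + a)*(-6 + a) = (-6 + a)*(93 + a))
S(u, n) = u + u*n² (S(u, n) = u*n² + u = u + u*n²)
1/(U(S(7, -1), -64) + j(204)) = 1/(-106/(-64) + (-558 + 204² + 87*204)) = 1/(-106*(-1/64) + (-558 + 41616 + 17748)) = 1/(53/32 + 58806) = 1/(1881845/32) = 32/1881845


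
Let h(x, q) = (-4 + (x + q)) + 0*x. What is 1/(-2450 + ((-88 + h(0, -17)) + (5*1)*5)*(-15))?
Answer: -1/1190 ≈ -0.00084034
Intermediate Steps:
h(x, q) = -4 + q + x (h(x, q) = (-4 + (q + x)) + 0 = (-4 + q + x) + 0 = -4 + q + x)
1/(-2450 + ((-88 + h(0, -17)) + (5*1)*5)*(-15)) = 1/(-2450 + ((-88 + (-4 - 17 + 0)) + (5*1)*5)*(-15)) = 1/(-2450 + ((-88 - 21) + 5*5)*(-15)) = 1/(-2450 + (-109 + 25)*(-15)) = 1/(-2450 - 84*(-15)) = 1/(-2450 + 1260) = 1/(-1190) = -1/1190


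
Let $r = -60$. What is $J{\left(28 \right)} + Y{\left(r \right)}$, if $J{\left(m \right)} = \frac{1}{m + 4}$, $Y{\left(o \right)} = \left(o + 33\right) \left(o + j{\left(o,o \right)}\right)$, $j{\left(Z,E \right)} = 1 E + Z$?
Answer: $\frac{155521}{32} \approx 4860.0$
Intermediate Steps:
$j{\left(Z,E \right)} = E + Z$
$Y{\left(o \right)} = 3 o \left(33 + o\right)$ ($Y{\left(o \right)} = \left(o + 33\right) \left(o + \left(o + o\right)\right) = \left(33 + o\right) \left(o + 2 o\right) = \left(33 + o\right) 3 o = 3 o \left(33 + o\right)$)
$J{\left(m \right)} = \frac{1}{4 + m}$
$J{\left(28 \right)} + Y{\left(r \right)} = \frac{1}{4 + 28} + 3 \left(-60\right) \left(33 - 60\right) = \frac{1}{32} + 3 \left(-60\right) \left(-27\right) = \frac{1}{32} + 4860 = \frac{155521}{32}$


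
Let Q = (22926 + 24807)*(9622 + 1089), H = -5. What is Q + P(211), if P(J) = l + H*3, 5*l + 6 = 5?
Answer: 2556340739/5 ≈ 5.1127e+8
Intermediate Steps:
l = -1/5 (l = -6/5 + (1/5)*5 = -6/5 + 1 = -1/5 ≈ -0.20000)
P(J) = -76/5 (P(J) = -1/5 - 5*3 = -1/5 - 15 = -76/5)
Q = 511268163 (Q = 47733*10711 = 511268163)
Q + P(211) = 511268163 - 76/5 = 2556340739/5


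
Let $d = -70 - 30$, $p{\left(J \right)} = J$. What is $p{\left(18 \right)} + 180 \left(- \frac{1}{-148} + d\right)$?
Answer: $- \frac{665289}{37} \approx -17981.0$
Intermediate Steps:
$d = -100$
$p{\left(18 \right)} + 180 \left(- \frac{1}{-148} + d\right) = 18 + 180 \left(- \frac{1}{-148} - 100\right) = 18 + 180 \left(\left(-1\right) \left(- \frac{1}{148}\right) - 100\right) = 18 + 180 \left(\frac{1}{148} - 100\right) = 18 + 180 \left(- \frac{14799}{148}\right) = 18 - \frac{665955}{37} = - \frac{665289}{37}$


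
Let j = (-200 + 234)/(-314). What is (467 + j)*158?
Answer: 11581716/157 ≈ 73769.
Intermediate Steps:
j = -17/157 (j = 34*(-1/314) = -17/157 ≈ -0.10828)
(467 + j)*158 = (467 - 17/157)*158 = (73302/157)*158 = 11581716/157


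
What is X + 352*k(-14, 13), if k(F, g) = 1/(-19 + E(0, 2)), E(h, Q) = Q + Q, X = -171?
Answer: -2917/15 ≈ -194.47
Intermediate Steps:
E(h, Q) = 2*Q
k(F, g) = -1/15 (k(F, g) = 1/(-19 + 2*2) = 1/(-19 + 4) = 1/(-15) = -1/15)
X + 352*k(-14, 13) = -171 + 352*(-1/15) = -171 - 352/15 = -2917/15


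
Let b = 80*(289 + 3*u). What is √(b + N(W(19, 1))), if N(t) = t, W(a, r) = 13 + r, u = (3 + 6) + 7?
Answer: √26974 ≈ 164.24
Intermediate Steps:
u = 16 (u = 9 + 7 = 16)
b = 26960 (b = 80*(289 + 3*16) = 80*(289 + 48) = 80*337 = 26960)
√(b + N(W(19, 1))) = √(26960 + (13 + 1)) = √(26960 + 14) = √26974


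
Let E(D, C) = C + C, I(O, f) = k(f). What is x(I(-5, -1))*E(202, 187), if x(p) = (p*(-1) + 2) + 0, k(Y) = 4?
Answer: -748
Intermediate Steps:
I(O, f) = 4
E(D, C) = 2*C
x(p) = 2 - p (x(p) = (-p + 2) + 0 = (2 - p) + 0 = 2 - p)
x(I(-5, -1))*E(202, 187) = (2 - 1*4)*(2*187) = (2 - 4)*374 = -2*374 = -748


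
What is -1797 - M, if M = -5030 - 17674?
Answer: 20907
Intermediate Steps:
M = -22704
-1797 - M = -1797 - 1*(-22704) = -1797 + 22704 = 20907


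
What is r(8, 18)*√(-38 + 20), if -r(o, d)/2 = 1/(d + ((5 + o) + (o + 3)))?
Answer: -I*√2/7 ≈ -0.20203*I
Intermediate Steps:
r(o, d) = -2/(8 + d + 2*o) (r(o, d) = -2/(d + ((5 + o) + (o + 3))) = -2/(d + ((5 + o) + (3 + o))) = -2/(d + (8 + 2*o)) = -2/(8 + d + 2*o))
r(8, 18)*√(-38 + 20) = (-2/(8 + 18 + 2*8))*√(-38 + 20) = (-2/(8 + 18 + 16))*√(-18) = (-2/42)*(3*I*√2) = (-2*1/42)*(3*I*√2) = -I*√2/7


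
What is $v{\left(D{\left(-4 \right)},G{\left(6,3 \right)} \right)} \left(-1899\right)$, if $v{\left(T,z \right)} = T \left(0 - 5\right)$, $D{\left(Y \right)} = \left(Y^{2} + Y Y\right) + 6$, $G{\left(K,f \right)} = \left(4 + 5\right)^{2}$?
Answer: $360810$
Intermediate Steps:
$G{\left(K,f \right)} = 81$ ($G{\left(K,f \right)} = 9^{2} = 81$)
$D{\left(Y \right)} = 6 + 2 Y^{2}$ ($D{\left(Y \right)} = \left(Y^{2} + Y^{2}\right) + 6 = 2 Y^{2} + 6 = 6 + 2 Y^{2}$)
$v{\left(T,z \right)} = - 5 T$ ($v{\left(T,z \right)} = T \left(-5\right) = - 5 T$)
$v{\left(D{\left(-4 \right)},G{\left(6,3 \right)} \right)} \left(-1899\right) = - 5 \left(6 + 2 \left(-4\right)^{2}\right) \left(-1899\right) = - 5 \left(6 + 2 \cdot 16\right) \left(-1899\right) = - 5 \left(6 + 32\right) \left(-1899\right) = \left(-5\right) 38 \left(-1899\right) = \left(-190\right) \left(-1899\right) = 360810$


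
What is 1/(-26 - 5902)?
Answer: -1/5928 ≈ -0.00016869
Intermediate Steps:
1/(-26 - 5902) = 1/(-5928) = -1/5928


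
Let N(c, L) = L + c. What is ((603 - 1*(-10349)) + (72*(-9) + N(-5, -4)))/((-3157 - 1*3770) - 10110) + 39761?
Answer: 677397862/17037 ≈ 39760.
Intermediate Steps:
((603 - 1*(-10349)) + (72*(-9) + N(-5, -4)))/((-3157 - 1*3770) - 10110) + 39761 = ((603 - 1*(-10349)) + (72*(-9) + (-4 - 5)))/((-3157 - 1*3770) - 10110) + 39761 = ((603 + 10349) + (-648 - 9))/((-3157 - 3770) - 10110) + 39761 = (10952 - 657)/(-6927 - 10110) + 39761 = 10295/(-17037) + 39761 = 10295*(-1/17037) + 39761 = -10295/17037 + 39761 = 677397862/17037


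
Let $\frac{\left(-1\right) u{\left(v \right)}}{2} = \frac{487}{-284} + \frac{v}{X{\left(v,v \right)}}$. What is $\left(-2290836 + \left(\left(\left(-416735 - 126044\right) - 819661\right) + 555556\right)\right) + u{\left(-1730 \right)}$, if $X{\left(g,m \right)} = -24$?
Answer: $- \frac{659844337}{213} \approx -3.0979 \cdot 10^{6}$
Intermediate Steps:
$u{\left(v \right)} = \frac{487}{142} + \frac{v}{12}$ ($u{\left(v \right)} = - 2 \left(\frac{487}{-284} + \frac{v}{-24}\right) = - 2 \left(487 \left(- \frac{1}{284}\right) + v \left(- \frac{1}{24}\right)\right) = - 2 \left(- \frac{487}{284} - \frac{v}{24}\right) = \frac{487}{142} + \frac{v}{12}$)
$\left(-2290836 + \left(\left(\left(-416735 - 126044\right) - 819661\right) + 555556\right)\right) + u{\left(-1730 \right)} = \left(-2290836 + \left(\left(\left(-416735 - 126044\right) - 819661\right) + 555556\right)\right) + \left(\frac{487}{142} + \frac{1}{12} \left(-1730\right)\right) = \left(-2290836 + \left(\left(-542779 - 819661\right) + 555556\right)\right) + \left(\frac{487}{142} - \frac{865}{6}\right) = \left(-2290836 + \left(-1362440 + 555556\right)\right) - \frac{29977}{213} = \left(-2290836 - 806884\right) - \frac{29977}{213} = -3097720 - \frac{29977}{213} = - \frac{659844337}{213}$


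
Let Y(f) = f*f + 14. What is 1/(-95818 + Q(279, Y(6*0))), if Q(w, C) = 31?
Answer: -1/95787 ≈ -1.0440e-5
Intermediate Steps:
Y(f) = 14 + f² (Y(f) = f² + 14 = 14 + f²)
1/(-95818 + Q(279, Y(6*0))) = 1/(-95818 + 31) = 1/(-95787) = -1/95787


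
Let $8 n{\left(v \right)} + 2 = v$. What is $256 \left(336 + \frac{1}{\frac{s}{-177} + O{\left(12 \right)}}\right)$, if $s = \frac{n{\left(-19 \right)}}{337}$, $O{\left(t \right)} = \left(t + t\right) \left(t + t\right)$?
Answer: $\frac{7880901560320}{91620871} \approx 86017.0$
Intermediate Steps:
$O{\left(t \right)} = 4 t^{2}$ ($O{\left(t \right)} = 2 t 2 t = 4 t^{2}$)
$n{\left(v \right)} = - \frac{1}{4} + \frac{v}{8}$
$s = - \frac{21}{2696}$ ($s = \frac{- \frac{1}{4} + \frac{1}{8} \left(-19\right)}{337} = \left(- \frac{1}{4} - \frac{19}{8}\right) \frac{1}{337} = \left(- \frac{21}{8}\right) \frac{1}{337} = - \frac{21}{2696} \approx -0.0077893$)
$256 \left(336 + \frac{1}{\frac{s}{-177} + O{\left(12 \right)}}\right) = 256 \left(336 + \frac{1}{- \frac{21}{2696 \left(-177\right)} + 4 \cdot 12^{2}}\right) = 256 \left(336 + \frac{1}{\left(- \frac{21}{2696}\right) \left(- \frac{1}{177}\right) + 4 \cdot 144}\right) = 256 \left(336 + \frac{1}{\frac{7}{159064} + 576}\right) = 256 \left(336 + \frac{1}{\frac{91620871}{159064}}\right) = 256 \left(336 + \frac{159064}{91620871}\right) = 256 \cdot \frac{30784771720}{91620871} = \frac{7880901560320}{91620871}$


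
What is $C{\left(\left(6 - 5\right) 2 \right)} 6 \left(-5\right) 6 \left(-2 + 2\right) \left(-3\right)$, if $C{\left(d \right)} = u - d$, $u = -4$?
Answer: $0$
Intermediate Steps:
$C{\left(d \right)} = -4 - d$
$C{\left(\left(6 - 5\right) 2 \right)} 6 \left(-5\right) 6 \left(-2 + 2\right) \left(-3\right) = \left(-4 - \left(6 - 5\right) 2\right) 6 \left(-5\right) 6 \left(-2 + 2\right) \left(-3\right) = \left(-4 - 1 \cdot 2\right) \left(\left(-30\right) 6\right) 0 \left(-3\right) = \left(-4 - 2\right) \left(-180\right) 0 = \left(-6\right) \left(-180\right) 0 = 1080 \cdot 0 = 0$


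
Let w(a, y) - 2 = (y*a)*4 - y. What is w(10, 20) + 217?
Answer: 999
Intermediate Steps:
w(a, y) = 2 - y + 4*a*y (w(a, y) = 2 + ((y*a)*4 - y) = 2 + ((a*y)*4 - y) = 2 + (4*a*y - y) = 2 + (-y + 4*a*y) = 2 - y + 4*a*y)
w(10, 20) + 217 = (2 - 1*20 + 4*10*20) + 217 = (2 - 20 + 800) + 217 = 782 + 217 = 999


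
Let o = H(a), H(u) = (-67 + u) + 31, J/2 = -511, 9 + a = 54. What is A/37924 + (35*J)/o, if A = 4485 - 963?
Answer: -678254891/170658 ≈ -3974.4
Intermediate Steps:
a = 45 (a = -9 + 54 = 45)
J = -1022 (J = 2*(-511) = -1022)
H(u) = -36 + u
o = 9 (o = -36 + 45 = 9)
A = 3522
A/37924 + (35*J)/o = 3522/37924 + (35*(-1022))/9 = 3522*(1/37924) - 35770*1/9 = 1761/18962 - 35770/9 = -678254891/170658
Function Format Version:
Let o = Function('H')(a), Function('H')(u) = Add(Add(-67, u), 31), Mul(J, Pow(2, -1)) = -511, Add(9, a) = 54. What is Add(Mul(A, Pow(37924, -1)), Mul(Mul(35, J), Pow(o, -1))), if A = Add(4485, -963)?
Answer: Rational(-678254891, 170658) ≈ -3974.4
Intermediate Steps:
a = 45 (a = Add(-9, 54) = 45)
J = -1022 (J = Mul(2, -511) = -1022)
Function('H')(u) = Add(-36, u)
o = 9 (o = Add(-36, 45) = 9)
A = 3522
Add(Mul(A, Pow(37924, -1)), Mul(Mul(35, J), Pow(o, -1))) = Add(Mul(3522, Pow(37924, -1)), Mul(Mul(35, -1022), Pow(9, -1))) = Add(Mul(3522, Rational(1, 37924)), Mul(-35770, Rational(1, 9))) = Add(Rational(1761, 18962), Rational(-35770, 9)) = Rational(-678254891, 170658)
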